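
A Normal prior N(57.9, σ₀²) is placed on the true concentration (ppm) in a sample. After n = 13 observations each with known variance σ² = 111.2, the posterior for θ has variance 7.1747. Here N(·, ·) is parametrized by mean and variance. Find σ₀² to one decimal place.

For the Normal–Normal model with known σ², precisions add: τ_n = τ₀ + n/σ².
So 1/σ₀² = 1/7.1747 − 13/111.2 = 0.139379 − 0.116906 = 0.022473.
Hence σ₀² = 1/0.022473 ≈ 44.5.

σ₀² = 44.5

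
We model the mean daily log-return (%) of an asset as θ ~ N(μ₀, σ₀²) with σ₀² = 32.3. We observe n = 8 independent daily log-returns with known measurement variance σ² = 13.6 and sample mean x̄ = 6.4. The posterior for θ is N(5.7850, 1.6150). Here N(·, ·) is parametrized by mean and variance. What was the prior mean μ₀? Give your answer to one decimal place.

With known observation variance, the Normal–Normal posterior has precision τ_n = τ₀ + n/σ² and mean μ_n = (τ₀μ₀ + (n/σ²)x̄)/τ_n.
Here τ₀ = 1/32.3 = 0.030960 and τ_data = 8/13.6 = 0.588235, so τ_n = 0.619195.
Rearranging for μ₀: μ₀ = (μ_n·τ_n − τ_data·x̄)/τ₀ = (5.7850·0.619195 − 0.588235·6.4) / 0.030960 = -0.182661/0.030960 ≈ -5.9.

μ₀ = -5.9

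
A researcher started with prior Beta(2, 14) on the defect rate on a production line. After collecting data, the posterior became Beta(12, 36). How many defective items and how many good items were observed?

Beta is conjugate to the binomial likelihood: posterior = Beta(a+s, b+f).
Match parameters: s=12−2=10, f=36−14=22.

10 defective items and 22 good items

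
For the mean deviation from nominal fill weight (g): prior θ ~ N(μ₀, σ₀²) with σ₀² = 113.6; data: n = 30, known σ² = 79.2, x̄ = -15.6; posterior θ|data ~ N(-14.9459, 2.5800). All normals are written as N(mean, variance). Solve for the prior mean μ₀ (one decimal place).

With known observation variance, the Normal–Normal posterior has precision τ_n = τ₀ + n/σ² and mean μ_n = (τ₀μ₀ + (n/σ²)x̄)/τ_n.
Here τ₀ = 1/113.6 = 0.008803 and τ_data = 30/79.2 = 0.378788, so τ_n = 0.387591.
Rearranging for μ₀: μ₀ = (μ_n·τ_n − τ_data·x̄)/τ₀ = (-14.9459·0.387591 − 0.378788·-15.6) / 0.008803 = 0.116196/0.008803 ≈ 13.2.

μ₀ = 13.2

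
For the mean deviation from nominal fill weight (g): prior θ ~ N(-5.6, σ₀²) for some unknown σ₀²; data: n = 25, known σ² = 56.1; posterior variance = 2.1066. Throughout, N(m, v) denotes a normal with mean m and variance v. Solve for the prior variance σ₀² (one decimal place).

For the Normal–Normal model with known σ², precisions add: τ_n = τ₀ + n/σ².
So 1/σ₀² = 1/2.1066 − 25/56.1 = 0.474699 − 0.445633 = 0.029066.
Hence σ₀² = 1/0.029066 ≈ 34.4.

σ₀² = 34.4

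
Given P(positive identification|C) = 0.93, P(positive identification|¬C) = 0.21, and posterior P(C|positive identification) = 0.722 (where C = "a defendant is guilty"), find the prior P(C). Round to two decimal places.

P(C) = 0.37

In odds form, posterior odds = prior odds × likelihood ratio, so prior odds = posterior odds ÷ LR.
Posterior odds = 0.722/(1−0.722) = 2.5971. LR = 0.93/0.21 = 4.4286.
Prior odds = 2.5971/4.4286 = 0.5864, so P(C) = 0.5864/(1+0.5864) ≈ 0.37.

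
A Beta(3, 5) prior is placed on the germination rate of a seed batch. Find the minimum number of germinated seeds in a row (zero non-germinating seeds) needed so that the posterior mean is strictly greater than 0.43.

k = 1

After k germinated seeds and 0 non-germinating seeds the posterior is Beta(3+k, 5), with mean (3+k)/(3+5+k).
Set (3+k)/(8+k) > 0.43 and solve: k > (0.43·8 − 3)/(1 − 0.43) = 0.772.
The smallest integer exceeding 0.772 is 1, and checking k=1: (4)/(9) = 0.4444 > 0.43.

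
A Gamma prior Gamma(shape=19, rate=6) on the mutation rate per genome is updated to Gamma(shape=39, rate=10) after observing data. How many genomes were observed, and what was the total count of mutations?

A Gamma(α, β) prior (rate parametrization) on a Poisson rate with n observations summing to S gives posterior Gamma(α+S, β+n).
Matching: Σxᵢ = 39 − 19 = 20 and n = 10 − 6 = 4.

n = 4 genomes with total 20 mutations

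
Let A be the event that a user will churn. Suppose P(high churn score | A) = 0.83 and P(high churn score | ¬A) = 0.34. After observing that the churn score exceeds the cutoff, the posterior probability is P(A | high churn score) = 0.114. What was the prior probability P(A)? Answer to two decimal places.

P(A) = 0.05

Bayes' rule in odds form gives O(A|E) = O(A)·[P(E|A)/P(E|¬A)], hence O(A) = O(A|E)/LR.
Posterior odds = 0.114/(1−0.114) = 0.1287. LR = 0.83/0.34 = 2.4412.
Prior odds = 0.1287/2.4412 = 0.0527, so P(A) = 0.0527/(1+0.0527) ≈ 0.05.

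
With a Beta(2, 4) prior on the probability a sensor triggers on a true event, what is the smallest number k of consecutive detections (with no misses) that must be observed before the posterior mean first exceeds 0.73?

k = 9

After k detections and 0 misses the posterior is Beta(2+k, 4), with mean (2+k)/(2+4+k).
Set (2+k)/(6+k) > 0.73 and solve: k > (0.73·6 − 2)/(1 − 0.73) = 8.815.
The smallest integer exceeding 8.815 is 9, and checking k=9: (11)/(15) = 0.7333 > 0.73.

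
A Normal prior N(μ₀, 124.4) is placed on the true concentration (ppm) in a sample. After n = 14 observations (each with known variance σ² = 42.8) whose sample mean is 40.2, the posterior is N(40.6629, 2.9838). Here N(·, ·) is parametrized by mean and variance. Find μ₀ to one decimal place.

μ₀ = 59.5

With known observation variance, the Normal–Normal posterior has precision τ_n = τ₀ + n/σ² and mean μ_n = (τ₀μ₀ + (n/σ²)x̄)/τ_n.
Here τ₀ = 1/124.4 = 0.008039 and τ_data = 14/42.8 = 0.327103, so τ_n = 0.335142.
Rearranging for μ₀: μ₀ = (μ_n·τ_n − τ_data·x̄)/τ₀ = (40.6629·0.335142 − 0.327103·40.2) / 0.008039 = 0.478305/0.008039 ≈ 59.5.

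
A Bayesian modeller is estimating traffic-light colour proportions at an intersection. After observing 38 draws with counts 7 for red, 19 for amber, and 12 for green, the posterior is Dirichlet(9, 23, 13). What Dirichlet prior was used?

For a Dirichlet(α) prior with multinomial counts c, the posterior is Dirichlet(α + c) componentwise.
Subtract each count from the matching posterior parameter: 9−7=2, 23−19=4, 13−12=1.

Dirichlet(2, 4, 1)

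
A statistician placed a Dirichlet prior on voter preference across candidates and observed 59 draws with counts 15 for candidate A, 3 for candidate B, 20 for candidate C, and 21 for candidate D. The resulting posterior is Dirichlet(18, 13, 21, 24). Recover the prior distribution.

Dirichlet(3, 10, 1, 3)

For a Dirichlet(α) prior with multinomial counts c, the posterior is Dirichlet(α + c) componentwise.
Subtract each count from the matching posterior parameter: 18−15=3, 13−3=10, 21−20=1, 24−21=3.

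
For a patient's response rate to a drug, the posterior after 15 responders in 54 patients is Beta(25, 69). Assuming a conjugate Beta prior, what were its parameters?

A Beta(α, β) prior with s successes and f failures in binomial data gives a Beta(α+s, β+f) posterior.
Subtract the data counts: 25−15=10, 69−39=30.

Beta(10, 30)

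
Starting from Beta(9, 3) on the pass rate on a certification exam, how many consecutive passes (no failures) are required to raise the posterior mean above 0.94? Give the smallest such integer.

k = 39

After k passes and 0 failures the posterior is Beta(9+k, 3), with mean (9+k)/(9+3+k).
Set (9+k)/(12+k) > 0.94 and solve: k > (0.94·12 − 9)/(1 − 0.94) = 38.000.
The smallest integer exceeding 38.000 is 39.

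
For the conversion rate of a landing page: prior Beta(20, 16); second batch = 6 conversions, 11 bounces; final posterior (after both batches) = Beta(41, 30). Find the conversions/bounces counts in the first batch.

Because Beta–binomial updating is additive in the counts, the combined data contributed (α_post−α_prior, β_post−β_prior) successes and failures.
Total across both batches: 41−20=21 conversions, 30−16=14 bounces.
Subtract the second batch: 21−6=15 conversions and 14−11=3 bounces.

15 conversions and 3 bounces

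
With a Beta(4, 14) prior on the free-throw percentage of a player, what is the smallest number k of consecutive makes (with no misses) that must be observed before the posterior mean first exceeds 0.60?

k = 18

After k makes and 0 misses the posterior is Beta(4+k, 14), with mean (4+k)/(4+14+k).
Set (4+k)/(18+k) > 0.60 and solve: k > (0.60·18 − 4)/(1 − 0.60) = 17.000.
The smallest integer exceeding 17.000 is 18, and checking k=18: (22)/(36) = 0.6111 > 0.60.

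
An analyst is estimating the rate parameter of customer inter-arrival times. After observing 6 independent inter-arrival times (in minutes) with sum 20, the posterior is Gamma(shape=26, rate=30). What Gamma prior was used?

Gamma(shape=20, rate=10)

Gamma–exponential conjugacy: posterior shape = α + n, posterior rate = β + Σtᵢ.
So α = 26 − 6 = 20 and β = 30 − 20 = 10.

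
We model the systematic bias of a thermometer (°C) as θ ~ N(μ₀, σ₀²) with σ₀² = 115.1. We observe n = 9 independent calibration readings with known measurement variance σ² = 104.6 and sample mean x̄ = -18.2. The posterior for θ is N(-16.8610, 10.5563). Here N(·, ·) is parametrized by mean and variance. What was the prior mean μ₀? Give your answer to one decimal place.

μ₀ = -3.6

The posterior mean is a precision-weighted average: μ_n = (τ₀μ₀ + τ_data·x̄)/(τ₀+τ_data), with τ₀=1/σ₀² and τ_data=n/σ².
Here τ₀ = 1/115.1 = 0.008688 and τ_data = 9/104.6 = 0.086042, so τ_n = 0.094730.
Rearranging for μ₀: μ₀ = (μ_n·τ_n − τ_data·x̄)/τ₀ = (-16.8610·0.094730 − 0.086042·-18.2) / 0.008688 = -0.031278/0.008688 ≈ -3.6.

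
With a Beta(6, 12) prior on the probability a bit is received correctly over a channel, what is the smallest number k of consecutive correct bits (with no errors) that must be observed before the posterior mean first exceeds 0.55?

k = 9

After k correct bits and 0 errors the posterior is Beta(6+k, 12), with mean (6+k)/(6+12+k).
Set (6+k)/(18+k) > 0.55 and solve: k > (0.55·18 − 6)/(1 − 0.55) = 8.667.
The smallest integer exceeding 8.667 is 9, and checking k=9: (15)/(27) = 0.5556 > 0.55.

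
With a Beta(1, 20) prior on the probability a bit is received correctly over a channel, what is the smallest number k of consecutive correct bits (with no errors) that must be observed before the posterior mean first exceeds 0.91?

k = 202

After k correct bits and 0 errors the posterior is Beta(1+k, 20), with mean (1+k)/(1+20+k).
Set (1+k)/(21+k) > 0.91 and solve: k > (0.91·21 − 1)/(1 − 0.91) = 201.222.
The smallest integer exceeding 201.222 is 202.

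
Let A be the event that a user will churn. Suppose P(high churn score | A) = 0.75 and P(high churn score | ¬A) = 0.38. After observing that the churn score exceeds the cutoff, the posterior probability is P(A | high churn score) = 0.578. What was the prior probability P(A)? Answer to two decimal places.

Bayes' rule in odds form gives O(A|E) = O(A)·[P(E|A)/P(E|¬A)], hence O(A) = O(A|E)/LR.
Posterior odds = 0.578/(1−0.578) = 1.3697. LR = 0.75/0.38 = 1.9737.
Prior odds = 1.3697/1.9737 = 0.6940, so P(A) = 0.6940/(1+0.6940) ≈ 0.41.

P(A) = 0.41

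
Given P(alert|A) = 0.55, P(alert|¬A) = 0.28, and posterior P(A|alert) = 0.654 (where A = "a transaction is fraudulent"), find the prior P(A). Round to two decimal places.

P(A) = 0.49

In odds form, posterior odds = prior odds × likelihood ratio, so prior odds = posterior odds ÷ LR.
Posterior odds = 0.654/(1−0.654) = 1.8902. LR = 0.55/0.28 = 1.9643.
Prior odds = 1.8902/1.9643 = 0.9623, so P(A) = 0.9623/(1+0.9623) ≈ 0.49.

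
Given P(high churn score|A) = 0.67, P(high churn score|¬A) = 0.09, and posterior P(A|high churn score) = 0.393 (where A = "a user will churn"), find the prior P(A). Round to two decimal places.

P(A) = 0.08

In odds form, posterior odds = prior odds × likelihood ratio, so prior odds = posterior odds ÷ LR.
Posterior odds = 0.393/(1−0.393) = 0.6474. LR = 0.67/0.09 = 7.4444.
Prior odds = 0.6474/7.4444 = 0.0870, so P(A) = 0.0870/(1+0.0870) ≈ 0.08.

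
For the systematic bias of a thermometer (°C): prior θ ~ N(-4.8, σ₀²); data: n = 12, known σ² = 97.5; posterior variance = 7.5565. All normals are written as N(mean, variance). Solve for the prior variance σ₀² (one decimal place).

Posterior precision equals prior precision plus data precision: 1/σ_n² = 1/σ₀² + n/σ².
So 1/σ₀² = 1/7.5565 − 12/97.5 = 0.132336 − 0.123077 = 0.009259.
Hence σ₀² = 1/0.009259 ≈ 108.0.

σ₀² = 108.0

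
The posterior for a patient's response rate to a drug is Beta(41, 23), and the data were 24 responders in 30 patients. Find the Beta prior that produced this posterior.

Beta(17, 17)

Under Beta–binomial conjugacy the posterior parameters are (α+s, β+f).
Subtract the data counts: 41−24=17, 23−6=17.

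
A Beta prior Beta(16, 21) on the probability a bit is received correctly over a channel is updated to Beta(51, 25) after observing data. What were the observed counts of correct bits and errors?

35 correct bits and 4 errors

A Beta(α, β) prior with s successes and f failures in binomial data gives a Beta(α+s, β+f) posterior.
Match parameters: s=51−16=35, f=25−21=4.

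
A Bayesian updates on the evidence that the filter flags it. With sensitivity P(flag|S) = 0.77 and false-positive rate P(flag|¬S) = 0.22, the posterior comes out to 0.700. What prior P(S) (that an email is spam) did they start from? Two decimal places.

In odds form, posterior odds = prior odds × likelihood ratio, so prior odds = posterior odds ÷ LR.
Posterior odds = 0.700/(1−0.700) = 2.3333. LR = 0.77/0.22 = 3.5000.
Prior odds = 2.3333/3.5000 = 0.6667, so P(S) = 0.6667/(1+0.6667) ≈ 0.40.

P(S) = 0.40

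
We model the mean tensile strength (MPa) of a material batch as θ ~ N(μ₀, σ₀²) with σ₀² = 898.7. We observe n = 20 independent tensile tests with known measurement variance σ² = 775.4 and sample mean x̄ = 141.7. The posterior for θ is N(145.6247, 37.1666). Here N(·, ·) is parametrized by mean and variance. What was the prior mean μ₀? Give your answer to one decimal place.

μ₀ = 236.6

With known observation variance, the Normal–Normal posterior has precision τ_n = τ₀ + n/σ² and mean μ_n = (τ₀μ₀ + (n/σ²)x̄)/τ_n.
Here τ₀ = 1/898.7 = 0.001113 and τ_data = 20/775.4 = 0.025793, so τ_n = 0.026906.
Rearranging for μ₀: μ₀ = (μ_n·τ_n − τ_data·x̄)/τ₀ = (145.6247·0.026906 − 0.025793·141.7) / 0.001113 = 0.263310/0.001113 ≈ 236.6.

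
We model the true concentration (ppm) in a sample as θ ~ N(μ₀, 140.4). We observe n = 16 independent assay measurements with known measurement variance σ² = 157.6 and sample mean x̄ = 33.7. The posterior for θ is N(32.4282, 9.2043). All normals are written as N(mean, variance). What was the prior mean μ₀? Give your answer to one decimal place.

μ₀ = 14.3

With known observation variance, the Normal–Normal posterior has precision τ_n = τ₀ + n/σ² and mean μ_n = (τ₀μ₀ + (n/σ²)x̄)/τ_n.
Here τ₀ = 1/140.4 = 0.007123 and τ_data = 16/157.6 = 0.101523, so τ_n = 0.108646.
Rearranging for μ₀: μ₀ = (μ_n·τ_n − τ_data·x̄)/τ₀ = (32.4282·0.108646 − 0.101523·33.7) / 0.007123 = 0.101869/0.007123 ≈ 14.3.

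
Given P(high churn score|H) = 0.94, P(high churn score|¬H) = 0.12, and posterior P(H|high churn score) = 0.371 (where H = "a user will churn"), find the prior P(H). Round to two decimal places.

Bayes' rule in odds form gives O(H|E) = O(H)·[P(E|H)/P(E|¬H)], hence O(H) = O(H|E)/LR.
Posterior odds = 0.371/(1−0.371) = 0.5898. LR = 0.94/0.12 = 7.8333.
Prior odds = 0.5898/7.8333 = 0.0753, so P(H) = 0.0753/(1+0.0753) ≈ 0.07.

P(H) = 0.07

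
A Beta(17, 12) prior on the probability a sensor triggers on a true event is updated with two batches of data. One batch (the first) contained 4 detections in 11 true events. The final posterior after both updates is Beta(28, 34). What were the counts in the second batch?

Because Beta–binomial updating is additive in the counts, the combined data contributed (α_post−α_prior, β_post−β_prior) successes and failures.
Total across both batches: 28−17=11 detections, 34−12=22 misses.
Subtract the first batch: 11−4=7 detections and 22−7=15 misses.

7 detections and 15 misses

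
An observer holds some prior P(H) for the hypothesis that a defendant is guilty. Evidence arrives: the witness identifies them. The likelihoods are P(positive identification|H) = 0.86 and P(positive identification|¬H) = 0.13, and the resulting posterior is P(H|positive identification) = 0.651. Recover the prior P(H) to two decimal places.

P(H) = 0.22

Bayes' rule in odds form gives O(H|E) = O(H)·[P(E|H)/P(E|¬H)], hence O(H) = O(H|E)/LR.
Posterior odds = 0.651/(1−0.651) = 1.8653. LR = 0.86/0.13 = 6.6154.
Prior odds = 1.8653/6.6154 = 0.2820, so P(H) = 0.2820/(1+0.2820) ≈ 0.22.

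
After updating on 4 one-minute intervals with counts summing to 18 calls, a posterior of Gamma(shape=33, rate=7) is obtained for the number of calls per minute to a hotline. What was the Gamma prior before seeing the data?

Gamma(shape=15, rate=3)

Gamma–Poisson conjugacy: posterior shape = α + Σxᵢ, posterior rate = β + n.
So α = 33 − 18 = 15 and β = 7 − 4 = 3.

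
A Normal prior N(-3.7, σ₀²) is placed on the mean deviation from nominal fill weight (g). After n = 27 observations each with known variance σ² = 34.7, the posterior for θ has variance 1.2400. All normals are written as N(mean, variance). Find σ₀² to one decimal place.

Posterior precision equals prior precision plus data precision: 1/σ_n² = 1/σ₀² + n/σ².
So 1/σ₀² = 1/1.2400 − 27/34.7 = 0.806452 − 0.778098 = 0.028354.
Hence σ₀² = 1/0.028354 ≈ 35.3.

σ₀² = 35.3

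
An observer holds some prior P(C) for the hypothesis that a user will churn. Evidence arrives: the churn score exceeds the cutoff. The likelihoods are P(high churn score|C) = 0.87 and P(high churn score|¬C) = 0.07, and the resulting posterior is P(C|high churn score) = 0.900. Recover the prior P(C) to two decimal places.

P(C) = 0.42

In odds form, posterior odds = prior odds × likelihood ratio, so prior odds = posterior odds ÷ LR.
Posterior odds = 0.900/(1−0.900) = 9.0000. LR = 0.87/0.07 = 12.4286.
Prior odds = 9.0000/12.4286 = 0.7241, so P(C) = 0.7241/(1+0.7241) ≈ 0.42.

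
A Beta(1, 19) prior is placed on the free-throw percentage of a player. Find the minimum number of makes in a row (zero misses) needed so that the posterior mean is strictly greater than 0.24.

After k makes and 0 misses the posterior is Beta(1+k, 19), with mean (1+k)/(1+19+k).
Set (1+k)/(20+k) > 0.24 and solve: k > (0.24·20 − 1)/(1 − 0.24) = 5.000.
The smallest integer exceeding 5.000 is 6.

k = 6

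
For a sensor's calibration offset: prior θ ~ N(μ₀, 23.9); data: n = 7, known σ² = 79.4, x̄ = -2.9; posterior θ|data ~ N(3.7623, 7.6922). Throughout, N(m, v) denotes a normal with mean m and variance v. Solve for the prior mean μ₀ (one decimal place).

μ₀ = 17.8

The posterior mean is a precision-weighted average: μ_n = (τ₀μ₀ + τ_data·x̄)/(τ₀+τ_data), with τ₀=1/σ₀² and τ_data=n/σ².
Here τ₀ = 1/23.9 = 0.041841 and τ_data = 7/79.4 = 0.088161, so τ_n = 0.130002.
Rearranging for μ₀: μ₀ = (μ_n·τ_n − τ_data·x̄)/τ₀ = (3.7623·0.130002 − 0.088161·-2.9) / 0.041841 = 0.744773/0.041841 ≈ 17.8.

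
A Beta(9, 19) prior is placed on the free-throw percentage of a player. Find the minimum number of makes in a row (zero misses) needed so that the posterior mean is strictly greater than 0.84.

k = 91

After k makes and 0 misses the posterior is Beta(9+k, 19), with mean (9+k)/(9+19+k).
Set (9+k)/(28+k) > 0.84 and solve: k > (0.84·28 − 9)/(1 − 0.84) = 90.750.
The smallest integer exceeding 90.750 is 91, and checking k=91: (100)/(119) = 0.8403 > 0.84.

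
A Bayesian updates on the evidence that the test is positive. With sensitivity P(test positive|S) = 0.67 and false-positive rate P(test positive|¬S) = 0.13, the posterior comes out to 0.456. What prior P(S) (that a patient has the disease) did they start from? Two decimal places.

P(S) = 0.14

Bayes' rule in odds form gives O(S|E) = O(S)·[P(E|S)/P(E|¬S)], hence O(S) = O(S|E)/LR.
Posterior odds = 0.456/(1−0.456) = 0.8382. LR = 0.67/0.13 = 5.1538.
Prior odds = 0.8382/5.1538 = 0.1626, so P(S) = 0.1626/(1+0.1626) ≈ 0.14.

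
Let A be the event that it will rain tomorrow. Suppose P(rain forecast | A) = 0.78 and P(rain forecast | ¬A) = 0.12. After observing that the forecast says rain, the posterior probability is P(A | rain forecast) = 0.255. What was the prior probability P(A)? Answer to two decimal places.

Bayes' rule in odds form gives O(A|E) = O(A)·[P(E|A)/P(E|¬A)], hence O(A) = O(A|E)/LR.
Posterior odds = 0.255/(1−0.255) = 0.3423. LR = 0.78/0.12 = 6.5000.
Prior odds = 0.3423/6.5000 = 0.0527, so P(A) = 0.0527/(1+0.0527) ≈ 0.05.

P(A) = 0.05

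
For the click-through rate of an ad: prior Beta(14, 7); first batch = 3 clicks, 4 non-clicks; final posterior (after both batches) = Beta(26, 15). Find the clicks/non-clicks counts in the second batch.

Because Beta–binomial updating is additive in the counts, the combined data contributed (α_post−α_prior, β_post−β_prior) successes and failures.
Total across both batches: 26−14=12 clicks, 15−7=8 non-clicks.
Subtract the first batch: 12−3=9 clicks and 8−4=4 non-clicks.

9 clicks and 4 non-clicks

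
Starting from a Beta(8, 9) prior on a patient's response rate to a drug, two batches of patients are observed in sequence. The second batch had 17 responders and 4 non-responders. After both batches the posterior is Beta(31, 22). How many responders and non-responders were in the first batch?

Because Beta–binomial updating is additive in the counts, the combined data contributed (α_post−α_prior, β_post−β_prior) successes and failures.
Total across both batches: 31−8=23 responders, 22−9=13 non-responders.
Subtract the second batch: 23−17=6 responders and 13−4=9 non-responders.

6 responders and 9 non-responders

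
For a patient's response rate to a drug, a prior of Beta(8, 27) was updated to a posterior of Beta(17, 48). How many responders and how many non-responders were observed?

A Beta(a, b) prior with s successes and f failures in binomial data gives a Beta(a+s, b+f) posterior.
So s = 17 − 8 = 9 and f = 48 − 27 = 21.

9 responders and 21 non-responders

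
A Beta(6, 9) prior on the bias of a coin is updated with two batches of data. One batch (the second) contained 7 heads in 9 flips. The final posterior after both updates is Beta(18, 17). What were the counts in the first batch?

Because Beta–binomial updating is additive in the counts, the combined data contributed (α_post−α_prior, β_post−β_prior) successes and failures.
Total across both batches: 18−6=12 heads, 17−9=8 tails.
Subtract the second batch: 12−7=5 heads and 8−2=6 tails.

5 heads and 6 tails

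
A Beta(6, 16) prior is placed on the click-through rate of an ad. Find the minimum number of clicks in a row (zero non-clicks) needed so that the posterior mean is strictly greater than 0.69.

k = 30

After k clicks and 0 non-clicks the posterior is Beta(6+k, 16), with mean (6+k)/(6+16+k).
Set (6+k)/(22+k) > 0.69 and solve: k > (0.69·22 − 6)/(1 − 0.69) = 29.613.
The smallest integer exceeding 29.613 is 30.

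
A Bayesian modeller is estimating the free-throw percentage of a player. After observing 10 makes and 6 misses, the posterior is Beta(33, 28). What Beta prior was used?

Beta(23, 22)

Under Beta–binomial conjugacy the posterior parameters are (a+s, b+f).
Subtract the data counts: 33−10=23, 28−6=22.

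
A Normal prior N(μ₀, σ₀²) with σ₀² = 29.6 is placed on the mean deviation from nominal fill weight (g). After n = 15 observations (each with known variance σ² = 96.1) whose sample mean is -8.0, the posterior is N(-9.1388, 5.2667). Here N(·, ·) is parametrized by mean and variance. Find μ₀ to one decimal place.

μ₀ = -14.4

With known observation variance, the Normal–Normal posterior has precision τ_n = τ₀ + n/σ² and mean μ_n = (τ₀μ₀ + (n/σ²)x̄)/τ_n.
Here τ₀ = 1/29.6 = 0.033784 and τ_data = 15/96.1 = 0.156087, so τ_n = 0.189871.
Rearranging for μ₀: μ₀ = (μ_n·τ_n − τ_data·x̄)/τ₀ = (-9.1388·0.189871 − 0.156087·-8.0) / 0.033784 = -0.486497/0.033784 ≈ -14.4.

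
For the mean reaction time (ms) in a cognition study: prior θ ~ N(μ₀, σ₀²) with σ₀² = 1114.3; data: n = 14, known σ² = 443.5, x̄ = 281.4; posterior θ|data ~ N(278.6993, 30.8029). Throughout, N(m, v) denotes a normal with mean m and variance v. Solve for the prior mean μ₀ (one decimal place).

μ₀ = 183.7

The posterior mean is a precision-weighted average: μ_n = (τ₀μ₀ + τ_data·x̄)/(τ₀+τ_data), with τ₀=1/σ₀² and τ_data=n/σ².
Here τ₀ = 1/1114.3 = 0.000897 and τ_data = 14/443.5 = 0.031567, so τ_n = 0.032464.
Rearranging for μ₀: μ₀ = (μ_n·τ_n − τ_data·x̄)/τ₀ = (278.6993·0.032464 − 0.031567·281.4) / 0.000897 = 0.164740/0.000897 ≈ 183.7.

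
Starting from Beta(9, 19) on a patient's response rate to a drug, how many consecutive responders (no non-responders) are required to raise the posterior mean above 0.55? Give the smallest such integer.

After k responders and 0 non-responders the posterior is Beta(9+k, 19), with mean (9+k)/(9+19+k).
Set (9+k)/(28+k) > 0.55 and solve: k > (0.55·28 − 9)/(1 − 0.55) = 14.222.
The smallest integer exceeding 14.222 is 15.

k = 15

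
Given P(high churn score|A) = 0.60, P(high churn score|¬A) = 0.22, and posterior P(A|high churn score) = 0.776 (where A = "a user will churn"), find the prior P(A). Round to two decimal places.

P(A) = 0.56

Bayes' rule in odds form gives O(A|E) = O(A)·[P(E|A)/P(E|¬A)], hence O(A) = O(A|E)/LR.
Posterior odds = 0.776/(1−0.776) = 3.4643. LR = 0.60/0.22 = 2.7273.
Prior odds = 3.4643/2.7273 = 1.2702, so P(A) = 1.2702/(1+1.2702) ≈ 0.56.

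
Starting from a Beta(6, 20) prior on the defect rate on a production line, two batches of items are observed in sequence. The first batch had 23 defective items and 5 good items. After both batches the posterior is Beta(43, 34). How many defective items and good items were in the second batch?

Because Beta–binomial updating is additive in the counts, the combined data contributed (α_post−α_prior, β_post−β_prior) successes and failures.
Total across both batches: 43−6=37 defective items, 34−20=14 good items.
Subtract the first batch: 37−23=14 defective items and 14−5=9 good items.

14 defective items and 9 good items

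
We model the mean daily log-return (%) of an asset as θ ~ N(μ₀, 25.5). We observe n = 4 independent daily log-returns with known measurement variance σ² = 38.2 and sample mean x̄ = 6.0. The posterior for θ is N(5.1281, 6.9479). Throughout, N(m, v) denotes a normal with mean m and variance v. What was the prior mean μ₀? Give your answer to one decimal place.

With known observation variance, the Normal–Normal posterior has precision τ_n = τ₀ + n/σ² and mean μ_n = (τ₀μ₀ + (n/σ²)x̄)/τ_n.
Here τ₀ = 1/25.5 = 0.039216 and τ_data = 4/38.2 = 0.104712, so τ_n = 0.143928.
Rearranging for μ₀: μ₀ = (μ_n·τ_n − τ_data·x̄)/τ₀ = (5.1281·0.143928 − 0.104712·6.0) / 0.039216 = 0.109805/0.039216 ≈ 2.8.

μ₀ = 2.8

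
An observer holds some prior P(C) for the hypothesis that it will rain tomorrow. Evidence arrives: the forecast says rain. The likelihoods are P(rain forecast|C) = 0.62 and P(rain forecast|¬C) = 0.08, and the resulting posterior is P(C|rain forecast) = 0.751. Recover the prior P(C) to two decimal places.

In odds form, posterior odds = prior odds × likelihood ratio, so prior odds = posterior odds ÷ LR.
Posterior odds = 0.751/(1−0.751) = 3.0161. LR = 0.62/0.08 = 7.7500.
Prior odds = 3.0161/7.7500 = 0.3892, so P(C) = 0.3892/(1+0.3892) ≈ 0.28.

P(C) = 0.28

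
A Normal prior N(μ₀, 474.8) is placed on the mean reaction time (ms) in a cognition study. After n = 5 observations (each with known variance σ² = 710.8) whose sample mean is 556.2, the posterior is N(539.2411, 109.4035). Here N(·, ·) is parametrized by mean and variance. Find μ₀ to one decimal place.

With known observation variance, the Normal–Normal posterior has precision τ_n = τ₀ + n/σ² and mean μ_n = (τ₀μ₀ + (n/σ²)x̄)/τ_n.
Here τ₀ = 1/474.8 = 0.002106 and τ_data = 5/710.8 = 0.007034, so τ_n = 0.009140.
Rearranging for μ₀: μ₀ = (μ_n·τ_n − τ_data·x̄)/τ₀ = (539.2411·0.009140 − 0.007034·556.2) / 0.002106 = 1.016353/0.002106 ≈ 482.6.

μ₀ = 482.6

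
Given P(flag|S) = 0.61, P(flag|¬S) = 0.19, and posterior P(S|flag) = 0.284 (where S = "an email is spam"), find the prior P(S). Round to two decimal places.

P(S) = 0.11

In odds form, posterior odds = prior odds × likelihood ratio, so prior odds = posterior odds ÷ LR.
Posterior odds = 0.284/(1−0.284) = 0.3966. LR = 0.61/0.19 = 3.2105.
Prior odds = 0.3966/3.2105 = 0.1235, so P(S) = 0.1235/(1+0.1235) ≈ 0.11.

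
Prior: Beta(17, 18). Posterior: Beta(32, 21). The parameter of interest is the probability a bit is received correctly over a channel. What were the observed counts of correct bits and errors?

Beta is conjugate to the binomial likelihood: posterior = Beta(α+s, β+f).
Match parameters: s=32−17=15, f=21−18=3.

15 correct bits and 3 errors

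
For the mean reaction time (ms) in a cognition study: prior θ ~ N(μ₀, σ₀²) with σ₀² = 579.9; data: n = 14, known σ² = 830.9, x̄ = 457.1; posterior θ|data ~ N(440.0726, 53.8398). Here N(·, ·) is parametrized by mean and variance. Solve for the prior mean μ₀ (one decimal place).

μ₀ = 273.7

With known observation variance, the Normal–Normal posterior has precision τ_n = τ₀ + n/σ² and mean μ_n = (τ₀μ₀ + (n/σ²)x̄)/τ_n.
Here τ₀ = 1/579.9 = 0.001724 and τ_data = 14/830.9 = 0.016849, so τ_n = 0.018573.
Rearranging for μ₀: μ₀ = (μ_n·τ_n − τ_data·x̄)/τ₀ = (440.0726·0.018573 − 0.016849·457.1) / 0.001724 = 0.471790/0.001724 ≈ 273.7.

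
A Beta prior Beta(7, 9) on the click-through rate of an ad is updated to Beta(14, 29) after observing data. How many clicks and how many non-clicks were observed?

A Beta(α, β) prior with s successes and f failures in binomial data gives a Beta(α+s, β+f) posterior.
Match parameters: s=14−7=7, f=29−9=20.

7 clicks and 20 non-clicks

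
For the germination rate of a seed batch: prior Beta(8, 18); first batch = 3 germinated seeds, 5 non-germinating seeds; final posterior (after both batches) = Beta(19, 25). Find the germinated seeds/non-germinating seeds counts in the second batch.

Because Beta–binomial updating is additive in the counts, the combined data contributed (α_post−α_prior, β_post−β_prior) successes and failures.
Total across both batches: 19−8=11 germinated seeds, 25−18=7 non-germinating seeds.
Subtract the first batch: 11−3=8 germinated seeds and 7−5=2 non-germinating seeds.

8 germinated seeds and 2 non-germinating seeds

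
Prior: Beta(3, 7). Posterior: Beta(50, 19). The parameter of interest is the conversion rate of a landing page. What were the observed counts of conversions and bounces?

Under Beta–binomial conjugacy the posterior parameters are (α+s, β+f).
So s = 50 − 3 = 47 and f = 19 − 7 = 12.

47 conversions and 12 bounces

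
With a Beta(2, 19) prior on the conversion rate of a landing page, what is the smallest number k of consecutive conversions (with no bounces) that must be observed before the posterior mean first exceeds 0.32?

k = 7

After k conversions and 0 bounces the posterior is Beta(2+k, 19), with mean (2+k)/(2+19+k).
Set (2+k)/(21+k) > 0.32 and solve: k > (0.32·21 − 2)/(1 − 0.32) = 6.941.
The smallest integer exceeding 6.941 is 7, and checking k=7: (9)/(28) = 0.3214 > 0.32.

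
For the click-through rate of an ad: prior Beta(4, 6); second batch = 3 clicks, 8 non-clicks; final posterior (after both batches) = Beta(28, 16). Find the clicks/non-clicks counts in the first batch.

21 clicks and 2 non-clicks

Because Beta–binomial updating is additive in the counts, the combined data contributed (α_post−α_prior, β_post−β_prior) successes and failures.
Total across both batches: 28−4=24 clicks, 16−6=10 non-clicks.
Subtract the second batch: 24−3=21 clicks and 10−8=2 non-clicks.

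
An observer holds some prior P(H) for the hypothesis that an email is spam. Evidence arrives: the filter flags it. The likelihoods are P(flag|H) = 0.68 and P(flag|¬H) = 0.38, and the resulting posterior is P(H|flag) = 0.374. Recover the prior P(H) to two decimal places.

P(H) = 0.25

In odds form, posterior odds = prior odds × likelihood ratio, so prior odds = posterior odds ÷ LR.
Posterior odds = 0.374/(1−0.374) = 0.5974. LR = 0.68/0.38 = 1.7895.
Prior odds = 0.5974/1.7895 = 0.3338, so P(H) = 0.3338/(1+0.3338) ≈ 0.25.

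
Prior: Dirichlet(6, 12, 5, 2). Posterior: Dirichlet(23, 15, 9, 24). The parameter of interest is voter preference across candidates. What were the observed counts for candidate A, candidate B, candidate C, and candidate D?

For a Dirichlet(α) prior with multinomial counts c, the posterior is Dirichlet(α + c) componentwise.
Counts are posterior − prior componentwise: 23−6=17, 15−12=3, 9−5=4, 24−2=22.

counts (17, 3, 4, 22)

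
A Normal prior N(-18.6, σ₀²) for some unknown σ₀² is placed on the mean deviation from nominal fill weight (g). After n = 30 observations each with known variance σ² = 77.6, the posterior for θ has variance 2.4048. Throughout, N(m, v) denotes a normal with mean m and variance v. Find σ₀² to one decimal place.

σ₀² = 34.2

Posterior precision equals prior precision plus data precision: 1/σ_n² = 1/σ₀² + n/σ².
So 1/σ₀² = 1/2.4048 − 30/77.6 = 0.415835 − 0.386598 = 0.029237.
Hence σ₀² = 1/0.029237 ≈ 34.2.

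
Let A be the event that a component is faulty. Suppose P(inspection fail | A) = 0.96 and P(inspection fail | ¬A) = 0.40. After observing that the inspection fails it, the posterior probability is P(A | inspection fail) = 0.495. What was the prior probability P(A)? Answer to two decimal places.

In odds form, posterior odds = prior odds × likelihood ratio, so prior odds = posterior odds ÷ LR.
Posterior odds = 0.495/(1−0.495) = 0.9802. LR = 0.96/0.40 = 2.4000.
Prior odds = 0.9802/2.4000 = 0.4084, so P(A) = 0.4084/(1+0.4084) ≈ 0.29.

P(A) = 0.29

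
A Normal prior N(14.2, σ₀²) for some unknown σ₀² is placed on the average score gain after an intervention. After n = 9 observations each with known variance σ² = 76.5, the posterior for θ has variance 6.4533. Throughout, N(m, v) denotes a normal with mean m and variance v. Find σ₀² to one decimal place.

For the Normal–Normal model with known σ², precisions add: τ_n = τ₀ + n/σ².
So 1/σ₀² = 1/6.4533 − 9/76.5 = 0.154959 − 0.117647 = 0.037312.
Hence σ₀² = 1/0.037312 ≈ 26.8.

σ₀² = 26.8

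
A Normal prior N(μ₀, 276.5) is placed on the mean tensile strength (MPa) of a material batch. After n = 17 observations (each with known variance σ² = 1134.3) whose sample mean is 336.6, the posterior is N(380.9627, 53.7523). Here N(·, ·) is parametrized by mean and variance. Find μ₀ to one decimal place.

μ₀ = 564.8

With known observation variance, the Normal–Normal posterior has precision τ_n = τ₀ + n/σ² and mean μ_n = (τ₀μ₀ + (n/σ²)x̄)/τ_n.
Here τ₀ = 1/276.5 = 0.003617 and τ_data = 17/1134.3 = 0.014987, so τ_n = 0.018604.
Rearranging for μ₀: μ₀ = (μ_n·τ_n − τ_data·x̄)/τ₀ = (380.9627·0.018604 − 0.014987·336.6) / 0.003617 = 2.042806/0.003617 ≈ 564.8.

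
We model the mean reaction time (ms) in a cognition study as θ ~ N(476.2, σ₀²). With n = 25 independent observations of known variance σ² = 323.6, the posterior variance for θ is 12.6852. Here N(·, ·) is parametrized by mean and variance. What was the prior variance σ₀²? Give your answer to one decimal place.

σ₀² = 634.5

For the Normal–Normal model with known σ², precisions add: τ_n = τ₀ + n/σ².
So 1/σ₀² = 1/12.6852 − 25/323.6 = 0.078832 − 0.077256 = 0.001576.
Hence σ₀² = 1/0.001576 ≈ 634.5.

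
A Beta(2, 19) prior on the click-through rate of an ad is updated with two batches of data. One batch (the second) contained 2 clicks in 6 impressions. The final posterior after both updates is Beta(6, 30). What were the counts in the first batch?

2 clicks and 7 non-clicks

Because Beta–binomial updating is additive in the counts, the combined data contributed (α_post−α_prior, β_post−β_prior) successes and failures.
Total across both batches: 6−2=4 clicks, 30−19=11 non-clicks.
Subtract the second batch: 4−2=2 clicks and 11−4=7 non-clicks.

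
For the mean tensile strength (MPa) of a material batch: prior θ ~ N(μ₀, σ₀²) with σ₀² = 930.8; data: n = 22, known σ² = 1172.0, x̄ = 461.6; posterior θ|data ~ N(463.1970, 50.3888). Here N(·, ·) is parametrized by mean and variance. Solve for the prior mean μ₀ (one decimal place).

μ₀ = 491.1

With known observation variance, the Normal–Normal posterior has precision τ_n = τ₀ + n/σ² and mean μ_n = (τ₀μ₀ + (n/σ²)x̄)/τ_n.
Here τ₀ = 1/930.8 = 0.001074 and τ_data = 22/1172.0 = 0.018771, so τ_n = 0.019845.
Rearranging for μ₀: μ₀ = (μ_n·τ_n − τ_data·x̄)/τ₀ = (463.1970·0.019845 − 0.018771·461.6) / 0.001074 = 0.527451/0.001074 ≈ 491.1.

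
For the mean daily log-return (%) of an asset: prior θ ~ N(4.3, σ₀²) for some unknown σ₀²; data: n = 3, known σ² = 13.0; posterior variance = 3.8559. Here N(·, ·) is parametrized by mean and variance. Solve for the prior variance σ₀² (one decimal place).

Posterior precision equals prior precision plus data precision: 1/σ_n² = 1/σ₀² + n/σ².
So 1/σ₀² = 1/3.8559 − 3/13.0 = 0.259343 − 0.230769 = 0.028574.
Hence σ₀² = 1/0.028574 ≈ 35.0.

σ₀² = 35.0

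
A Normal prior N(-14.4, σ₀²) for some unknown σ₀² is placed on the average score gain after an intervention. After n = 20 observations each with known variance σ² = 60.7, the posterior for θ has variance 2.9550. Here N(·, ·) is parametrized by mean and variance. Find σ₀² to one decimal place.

σ₀² = 112.1

For the Normal–Normal model with known σ², precisions add: τ_n = τ₀ + n/σ².
So 1/σ₀² = 1/2.9550 − 20/60.7 = 0.338409 − 0.329489 = 0.008920.
Hence σ₀² = 1/0.008920 ≈ 112.1.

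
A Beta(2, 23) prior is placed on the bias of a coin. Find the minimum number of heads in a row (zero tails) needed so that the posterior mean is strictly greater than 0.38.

k = 13

After k heads and 0 tails the posterior is Beta(2+k, 23), with mean (2+k)/(2+23+k).
Set (2+k)/(25+k) > 0.38 and solve: k > (0.38·25 − 2)/(1 − 0.38) = 12.097.
The smallest integer exceeding 12.097 is 13, and checking k=13: (15)/(38) = 0.3947 > 0.38.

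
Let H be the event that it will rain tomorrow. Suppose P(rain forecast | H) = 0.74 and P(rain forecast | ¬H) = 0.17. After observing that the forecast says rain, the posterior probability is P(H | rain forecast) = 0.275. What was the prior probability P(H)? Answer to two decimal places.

In odds form, posterior odds = prior odds × likelihood ratio, so prior odds = posterior odds ÷ LR.
Posterior odds = 0.275/(1−0.275) = 0.3793. LR = 0.74/0.17 = 4.3529.
Prior odds = 0.3793/4.3529 = 0.0871, so P(H) = 0.0871/(1+0.0871) ≈ 0.08.

P(H) = 0.08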